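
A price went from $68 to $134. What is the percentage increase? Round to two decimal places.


Find the absolute change:
|134 - 68| = 66
Divide by original and multiply by 100:
66 / 68 x 100 = 97.0588...% ≈ 97.06%

97.06%


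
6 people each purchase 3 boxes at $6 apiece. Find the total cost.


Cost per person:
3 x $6 = $18
Group total:
6 x $18 = $108

$108


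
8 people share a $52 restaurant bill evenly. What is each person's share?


Total bill: $52
Number of people: 8
Each pays: $52 / 8 = $6.50

$6.50


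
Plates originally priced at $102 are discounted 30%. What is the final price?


Calculate the discount amount:
30% of $102 = $30.60
Subtract from original:
$102 - $30.60 = $71.40

$71.40


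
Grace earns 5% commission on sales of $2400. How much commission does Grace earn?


Convert rate to decimal:
5% = 0.05
Multiply by sales:
$2400 x 0.05 = $120

$120


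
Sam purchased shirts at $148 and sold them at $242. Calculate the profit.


Selling price = $242
Cost price = $148
Profit = selling price - cost price:
Profit = $242 - $148 = $94

$94


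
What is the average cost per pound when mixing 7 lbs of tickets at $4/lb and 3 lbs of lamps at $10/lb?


Cost of tickets:
7 x $4 = $28
Cost of lamps:
3 x $10 = $30
Total cost: $28 + $30 = $58
Total weight: 10 lbs
Average: $58 / 10 = $5.80/lb

$5.80/lb


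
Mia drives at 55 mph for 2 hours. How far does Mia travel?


Use the formula: distance = speed x time
Speed = 55 mph, Time = 2 hours
55 x 2 = 110 miles

110 miles


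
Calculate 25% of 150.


Convert percentage to decimal:
25% = 0.25
Multiply:
150 x 0.25 = 37.5

37.5


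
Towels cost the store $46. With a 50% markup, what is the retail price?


Calculate the markup amount:
50% of $46 = $23
Add to cost:
$46 + $23 = $69

$69


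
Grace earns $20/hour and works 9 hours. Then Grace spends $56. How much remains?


Calculate earnings:
9 x $20 = $180
Subtract spending:
$180 - $56 = $124

$124


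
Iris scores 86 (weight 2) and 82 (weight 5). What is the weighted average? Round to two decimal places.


Weighted sum:
2 x 86 + 5 x 82 = 582
Total weight:
2 + 5 = 7
Weighted average:
582 / 7 = 83.1428... ≈ 83.14

83.14


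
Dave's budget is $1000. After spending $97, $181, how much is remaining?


Add up expenses:
$97 + $181 = $278
Subtract from budget:
$1000 - $278 = $722

$722


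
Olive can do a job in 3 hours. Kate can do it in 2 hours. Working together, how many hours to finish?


Olive's rate: 1/3 of the job per hour
Kate's rate: 1/2 of the job per hour
Combined rate: 1/3 + 1/2 = 5/6 per hour
Time = 1 / (5/6) = 6/5 = 1.2 hours

1.2 hours


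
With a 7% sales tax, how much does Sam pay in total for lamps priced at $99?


Calculate the tax:
7% of $99 = $6.93
Add tax to price:
$99 + $6.93 = $105.93

$105.93


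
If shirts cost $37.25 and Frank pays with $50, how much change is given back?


Start with the amount paid:
$50
Subtract the price:
$50 - $37.25 = $12.75

$12.75


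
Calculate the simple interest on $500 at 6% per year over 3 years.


Use the formula I = P x R x T / 100
P x R x T = 500 x 6 x 3 = 9000
I = 9000 / 100 = $90

$90


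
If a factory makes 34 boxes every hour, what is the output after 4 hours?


Production rate: 34 boxes per hour
Time: 4 hours
Total: 34 x 4 = 136 boxes

136 boxes


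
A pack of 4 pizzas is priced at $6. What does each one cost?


Total cost: $6
Number of items: 4
Unit price: $6 / 4 = $1.50

$1.50


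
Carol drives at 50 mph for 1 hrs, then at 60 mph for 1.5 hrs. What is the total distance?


Leg 1 distance:
50 x 1 = 50 miles
Leg 2 distance:
60 x 1.5 = 90 miles
Total distance:
50 + 90 = 140 miles

140 miles


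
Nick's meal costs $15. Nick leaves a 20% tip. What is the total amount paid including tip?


Calculate the tip:
20% of $15 = $3
Add tip to meal cost:
$15 + $3 = $18

$18


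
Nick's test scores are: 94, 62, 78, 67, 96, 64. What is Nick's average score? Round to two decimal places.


Add the scores:
94 + 62 + 78 + 67 + 96 + 64 = 461
Divide by the number of tests:
461 / 6 = 76.8333... ≈ 76.83

76.83


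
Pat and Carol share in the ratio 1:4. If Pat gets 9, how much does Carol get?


Find the multiplier:
9 / 1 = 9
Apply to Carol's share:
4 x 9 = 36

36


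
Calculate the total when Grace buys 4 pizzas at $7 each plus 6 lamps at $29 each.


Cost of pizzas:
4 x $7 = $28
Cost of lamps:
6 x $29 = $174
Add both:
$28 + $174 = $202

$202


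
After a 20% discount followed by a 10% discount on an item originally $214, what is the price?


First discount:
20% of $214 = $42.80
Price after first discount:
$214 - $42.80 = $171.20
Second discount:
10% of $171.20 = $17.12
Final price:
$171.20 - $17.12 = $154.08

$154.08


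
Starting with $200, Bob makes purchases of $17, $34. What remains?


Add up expenses:
$17 + $34 = $51
Subtract from budget:
$200 - $51 = $149

$149


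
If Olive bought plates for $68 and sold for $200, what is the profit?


Selling price = $200
Cost price = $68
Profit = selling price - cost price:
Profit = $200 - $68 = $132

$132


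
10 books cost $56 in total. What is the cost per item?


Total cost: $56
Number of items: 10
Unit price: $56 / 10 = $5.60

$5.60


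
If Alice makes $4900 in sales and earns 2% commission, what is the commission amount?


Convert rate to decimal:
2% = 0.02
Multiply by sales:
$4900 x 0.02 = $98

$98


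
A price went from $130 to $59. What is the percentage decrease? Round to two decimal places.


Find the absolute change:
|59 - 130| = 71
Divide by original and multiply by 100:
71 / 130 x 100 = 54.6153...% ≈ 54.62%

54.62%


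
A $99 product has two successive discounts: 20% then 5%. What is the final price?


First discount:
20% of $99 = $19.80
Price after first discount:
$99 - $19.80 = $79.20
Second discount:
5% of $79.20 = $3.96
Final price:
$79.20 - $3.96 = $75.24

$75.24


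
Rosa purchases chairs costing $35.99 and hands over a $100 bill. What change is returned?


Start with the amount paid:
$100
Subtract the price:
$100 - $35.99 = $64.01

$64.01


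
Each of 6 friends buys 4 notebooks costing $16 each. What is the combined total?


Cost per person:
4 x $16 = $64
Group total:
6 x $64 = $384

$384


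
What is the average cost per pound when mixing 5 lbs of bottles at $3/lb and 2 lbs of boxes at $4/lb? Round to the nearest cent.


Cost of bottles:
5 x $3 = $15
Cost of boxes:
2 x $4 = $8
Total cost: $15 + $8 = $23
Total weight: 7 lbs
Average: $23 / 7 = $3.2857... ≈ $3.29/lb

$3.29/lb


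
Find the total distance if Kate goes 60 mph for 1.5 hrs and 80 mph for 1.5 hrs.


Leg 1 distance:
60 x 1.5 = 90 miles
Leg 2 distance:
80 x 1.5 = 120 miles
Total distance:
90 + 120 = 210 miles

210 miles


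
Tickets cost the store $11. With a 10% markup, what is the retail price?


Calculate the markup amount:
10% of $11 = $1.10
Add to cost:
$11 + $1.10 = $12.10

$12.10


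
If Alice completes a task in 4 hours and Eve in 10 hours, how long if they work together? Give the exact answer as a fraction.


Alice's rate: 1/4 of the job per hour
Eve's rate: 1/10 of the job per hour
Combined rate: 1/4 + 1/10 = 7/20 per hour
Time = 1 / (7/20) = 20/7 hours (≈ 2.86 hours)

20/7 hours


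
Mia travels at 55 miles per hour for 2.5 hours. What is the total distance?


Use the formula: distance = speed x time
Speed = 55 mph, Time = 2.5 hours
55 x 2.5 = 137.5 miles

137.5 miles


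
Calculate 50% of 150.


Convert percentage to decimal:
50% = 0.5
Multiply:
150 x 0.5 = 75

75


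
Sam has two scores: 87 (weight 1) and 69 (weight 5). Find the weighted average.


Weighted sum:
1 x 87 + 5 x 69 = 432
Total weight:
1 + 5 = 6
Weighted average:
432 / 6 = 72

72


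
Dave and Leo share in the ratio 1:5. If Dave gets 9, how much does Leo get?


Find the multiplier:
9 / 1 = 9
Apply to Leo's share:
5 x 9 = 45

45


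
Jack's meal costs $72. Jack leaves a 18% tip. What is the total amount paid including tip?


Calculate the tip:
18% of $72 = $12.96
Add tip to meal cost:
$72 + $12.96 = $84.96

$84.96


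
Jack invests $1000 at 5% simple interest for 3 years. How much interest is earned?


Use the formula I = P x R x T / 100
P x R x T = 1000 x 5 x 3 = 15000
I = 15000 / 100 = $150

$150


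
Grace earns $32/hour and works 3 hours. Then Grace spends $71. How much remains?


Calculate earnings:
3 x $32 = $96
Subtract spending:
$96 - $71 = $25

$25


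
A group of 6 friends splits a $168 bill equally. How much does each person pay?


Total bill: $168
Number of people: 6
Each pays: $168 / 6 = $28

$28


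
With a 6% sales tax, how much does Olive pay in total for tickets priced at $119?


Calculate the tax:
6% of $119 = $7.14
Add tax to price:
$119 + $7.14 = $126.14

$126.14


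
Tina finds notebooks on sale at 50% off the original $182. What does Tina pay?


Calculate the discount amount:
50% of $182 = $91
Subtract from original:
$182 - $91 = $91

$91


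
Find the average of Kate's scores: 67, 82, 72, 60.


Add the scores:
67 + 82 + 72 + 60 = 281
Divide by the number of tests:
281 / 4 = 70.25

70.25


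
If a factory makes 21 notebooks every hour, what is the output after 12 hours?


Production rate: 21 notebooks per hour
Time: 12 hours
Total: 21 x 12 = 252 notebooks

252 notebooks


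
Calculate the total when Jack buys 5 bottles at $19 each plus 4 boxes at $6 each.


Cost of bottles:
5 x $19 = $95
Cost of boxes:
4 x $6 = $24
Add both:
$95 + $24 = $119

$119


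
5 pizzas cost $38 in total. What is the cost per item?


Total cost: $38
Number of items: 5
Unit price: $38 / 5 = $7.60

$7.60


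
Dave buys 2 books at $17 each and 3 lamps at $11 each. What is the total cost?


Cost of books:
2 x $17 = $34
Cost of lamps:
3 x $11 = $33
Add both:
$34 + $33 = $67

$67


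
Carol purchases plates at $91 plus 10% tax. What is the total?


Calculate the tax:
10% of $91 = $9.10
Add tax to price:
$91 + $9.10 = $100.10

$100.10


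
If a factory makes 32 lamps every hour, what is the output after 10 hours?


Production rate: 32 lamps per hour
Time: 10 hours
Total: 32 x 10 = 320 lamps

320 lamps


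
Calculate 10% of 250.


Convert percentage to decimal:
10% = 0.1
Multiply:
250 x 0.1 = 25

25


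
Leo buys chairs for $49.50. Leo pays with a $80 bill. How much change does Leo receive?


Start with the amount paid:
$80
Subtract the price:
$80 - $49.50 = $30.50

$30.50


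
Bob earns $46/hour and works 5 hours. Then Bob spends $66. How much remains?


Calculate earnings:
5 x $46 = $230
Subtract spending:
$230 - $66 = $164

$164


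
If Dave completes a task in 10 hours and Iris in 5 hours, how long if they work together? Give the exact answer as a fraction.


Dave's rate: 1/10 of the job per hour
Iris's rate: 1/5 of the job per hour
Combined rate: 1/10 + 1/5 = 3/10 per hour
Time = 1 / (3/10) = 10/3 hours (≈ 3.33 hours)

10/3 hours


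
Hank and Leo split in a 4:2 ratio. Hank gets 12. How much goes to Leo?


Find the multiplier:
12 / 4 = 3
Apply to Leo's share:
2 x 3 = 6

6


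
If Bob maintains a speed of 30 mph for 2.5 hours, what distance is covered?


Use the formula: distance = speed x time
Speed = 30 mph, Time = 2.5 hours
30 x 2.5 = 75 miles

75 miles


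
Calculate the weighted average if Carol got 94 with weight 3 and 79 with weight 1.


Weighted sum:
3 x 94 + 1 x 79 = 361
Total weight:
3 + 1 = 4
Weighted average:
361 / 4 = 90.25

90.25


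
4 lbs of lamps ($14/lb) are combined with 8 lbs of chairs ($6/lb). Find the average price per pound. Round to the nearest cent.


Cost of lamps:
4 x $14 = $56
Cost of chairs:
8 x $6 = $48
Total cost: $56 + $48 = $104
Total weight: 12 lbs
Average: $104 / 12 = $8.6666... ≈ $8.67/lb

$8.67/lb


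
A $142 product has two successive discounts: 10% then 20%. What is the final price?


First discount:
10% of $142 = $14.20
Price after first discount:
$142 - $14.20 = $127.80
Second discount:
20% of $127.80 = $25.56
Final price:
$127.80 - $25.56 = $102.24

$102.24


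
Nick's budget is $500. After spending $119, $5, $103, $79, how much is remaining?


Add up expenses:
$119 + $5 + $103 + $79 = $306
Subtract from budget:
$500 - $306 = $194

$194


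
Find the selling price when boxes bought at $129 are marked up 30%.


Calculate the markup amount:
30% of $129 = $38.70
Add to cost:
$129 + $38.70 = $167.70

$167.70


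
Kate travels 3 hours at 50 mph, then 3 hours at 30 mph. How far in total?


Leg 1 distance:
50 x 3 = 150 miles
Leg 2 distance:
30 x 3 = 90 miles
Total distance:
150 + 90 = 240 miles

240 miles


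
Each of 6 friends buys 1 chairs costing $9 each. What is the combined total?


Cost per person:
1 x $9 = $9
Group total:
6 x $9 = $54

$54


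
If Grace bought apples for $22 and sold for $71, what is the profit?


Selling price = $71
Cost price = $22
Profit = selling price - cost price:
Profit = $71 - $22 = $49

$49


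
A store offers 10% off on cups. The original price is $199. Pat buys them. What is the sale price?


Calculate the discount amount:
10% of $199 = $19.90
Subtract from original:
$199 - $19.90 = $179.10

$179.10


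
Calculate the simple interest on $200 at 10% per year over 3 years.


Use the formula I = P x R x T / 100
P x R x T = 200 x 10 x 3 = 6000
I = 6000 / 100 = $60

$60


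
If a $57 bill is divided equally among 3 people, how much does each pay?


Total bill: $57
Number of people: 3
Each pays: $57 / 3 = $19

$19


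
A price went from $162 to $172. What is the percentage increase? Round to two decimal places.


Find the absolute change:
|172 - 162| = 10
Divide by original and multiply by 100:
10 / 162 x 100 = 6.1728...% ≈ 6.17%

6.17%


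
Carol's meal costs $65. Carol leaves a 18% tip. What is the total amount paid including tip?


Calculate the tip:
18% of $65 = $11.70
Add tip to meal cost:
$65 + $11.70 = $76.70

$76.70


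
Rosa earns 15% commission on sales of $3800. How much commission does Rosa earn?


Convert rate to decimal:
15% = 0.15
Multiply by sales:
$3800 x 0.15 = $570

$570


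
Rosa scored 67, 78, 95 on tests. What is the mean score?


Add the scores:
67 + 78 + 95 = 240
Divide by the number of tests:
240 / 3 = 80

80


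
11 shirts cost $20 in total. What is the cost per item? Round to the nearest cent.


Total cost: $20
Number of items: 11
Unit price: $20 / 11 = $1.8181... ≈ $1.82

$1.82


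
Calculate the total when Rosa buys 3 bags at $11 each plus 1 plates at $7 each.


Cost of bags:
3 x $11 = $33
Cost of plates:
1 x $7 = $7
Add both:
$33 + $7 = $40

$40


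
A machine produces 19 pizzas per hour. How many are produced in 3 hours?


Production rate: 19 pizzas per hour
Time: 3 hours
Total: 19 x 3 = 57 pizzas

57 pizzas


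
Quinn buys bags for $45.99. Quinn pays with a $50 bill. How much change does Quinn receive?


Start with the amount paid:
$50
Subtract the price:
$50 - $45.99 = $4.01

$4.01


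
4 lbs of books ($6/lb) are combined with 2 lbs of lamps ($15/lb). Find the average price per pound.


Cost of books:
4 x $6 = $24
Cost of lamps:
2 x $15 = $30
Total cost: $24 + $30 = $54
Total weight: 6 lbs
Average: $54 / 6 = $9/lb

$9/lb


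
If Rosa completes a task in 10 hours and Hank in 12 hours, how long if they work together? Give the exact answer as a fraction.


Rosa's rate: 1/10 of the job per hour
Hank's rate: 1/12 of the job per hour
Combined rate: 1/10 + 1/12 = 11/60 per hour
Time = 1 / (11/60) = 60/11 hours (≈ 5.45 hours)

60/11 hours


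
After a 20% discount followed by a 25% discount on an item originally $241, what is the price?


First discount:
20% of $241 = $48.20
Price after first discount:
$241 - $48.20 = $192.80
Second discount:
25% of $192.80 = $48.20
Final price:
$192.80 - $48.20 = $144.60

$144.60


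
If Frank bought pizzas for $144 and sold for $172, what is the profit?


Selling price = $172
Cost price = $144
Profit = selling price - cost price:
Profit = $172 - $144 = $28

$28


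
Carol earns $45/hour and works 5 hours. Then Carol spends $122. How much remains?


Calculate earnings:
5 x $45 = $225
Subtract spending:
$225 - $122 = $103

$103


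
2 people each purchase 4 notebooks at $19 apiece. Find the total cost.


Cost per person:
4 x $19 = $76
Group total:
2 x $76 = $152

$152


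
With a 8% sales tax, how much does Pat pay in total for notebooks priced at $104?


Calculate the tax:
8% of $104 = $8.32
Add tax to price:
$104 + $8.32 = $112.32

$112.32


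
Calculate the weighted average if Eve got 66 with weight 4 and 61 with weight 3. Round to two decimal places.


Weighted sum:
4 x 66 + 3 x 61 = 447
Total weight:
4 + 3 = 7
Weighted average:
447 / 7 = 63.8571... ≈ 63.86

63.86


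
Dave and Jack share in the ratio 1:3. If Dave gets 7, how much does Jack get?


Find the multiplier:
7 / 1 = 7
Apply to Jack's share:
3 x 7 = 21

21


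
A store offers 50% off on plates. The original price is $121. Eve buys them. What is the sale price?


Calculate the discount amount:
50% of $121 = $60.50
Subtract from original:
$121 - $60.50 = $60.50

$60.50


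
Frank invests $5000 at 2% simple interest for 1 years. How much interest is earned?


Use the formula I = P x R x T / 100
P x R x T = 5000 x 2 x 1 = 10000
I = 10000 / 100 = $100

$100


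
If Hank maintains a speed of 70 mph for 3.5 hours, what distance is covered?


Use the formula: distance = speed x time
Speed = 70 mph, Time = 3.5 hours
70 x 3.5 = 245 miles

245 miles


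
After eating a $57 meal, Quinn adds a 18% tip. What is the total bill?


Calculate the tip:
18% of $57 = $10.26
Add tip to meal cost:
$57 + $10.26 = $67.26

$67.26


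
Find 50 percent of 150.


Convert percentage to decimal:
50% = 0.5
Multiply:
150 x 0.5 = 75

75


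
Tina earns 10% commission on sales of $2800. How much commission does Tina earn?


Convert rate to decimal:
10% = 0.1
Multiply by sales:
$2800 x 0.1 = $280

$280


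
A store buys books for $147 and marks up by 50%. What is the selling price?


Calculate the markup amount:
50% of $147 = $73.50
Add to cost:
$147 + $73.50 = $220.50

$220.50


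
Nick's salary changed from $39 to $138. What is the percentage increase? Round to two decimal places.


Find the absolute change:
|138 - 39| = 99
Divide by original and multiply by 100:
99 / 39 x 100 = 253.8461...% ≈ 253.85%

253.85%


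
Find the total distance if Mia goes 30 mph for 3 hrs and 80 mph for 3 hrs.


Leg 1 distance:
30 x 3 = 90 miles
Leg 2 distance:
80 x 3 = 240 miles
Total distance:
90 + 240 = 330 miles

330 miles


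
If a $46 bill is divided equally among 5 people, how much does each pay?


Total bill: $46
Number of people: 5
Each pays: $46 / 5 = $9.20

$9.20


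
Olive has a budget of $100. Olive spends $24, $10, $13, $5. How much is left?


Add up expenses:
$24 + $10 + $13 + $5 = $52
Subtract from budget:
$100 - $52 = $48

$48


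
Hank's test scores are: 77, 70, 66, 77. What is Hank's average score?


Add the scores:
77 + 70 + 66 + 77 = 290
Divide by the number of tests:
290 / 4 = 72.5

72.5


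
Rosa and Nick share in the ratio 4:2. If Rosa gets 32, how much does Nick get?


Find the multiplier:
32 / 4 = 8
Apply to Nick's share:
2 x 8 = 16

16


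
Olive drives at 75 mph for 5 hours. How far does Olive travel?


Use the formula: distance = speed x time
Speed = 75 mph, Time = 5 hours
75 x 5 = 375 miles

375 miles


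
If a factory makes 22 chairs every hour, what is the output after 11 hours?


Production rate: 22 chairs per hour
Time: 11 hours
Total: 22 x 11 = 242 chairs

242 chairs


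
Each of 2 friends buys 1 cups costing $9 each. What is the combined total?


Cost per person:
1 x $9 = $9
Group total:
2 x $9 = $18

$18


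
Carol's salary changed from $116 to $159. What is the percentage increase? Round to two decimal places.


Find the absolute change:
|159 - 116| = 43
Divide by original and multiply by 100:
43 / 116 x 100 = 37.0689...% ≈ 37.07%

37.07%


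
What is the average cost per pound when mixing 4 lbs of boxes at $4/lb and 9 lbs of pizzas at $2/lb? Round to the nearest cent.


Cost of boxes:
4 x $4 = $16
Cost of pizzas:
9 x $2 = $18
Total cost: $16 + $18 = $34
Total weight: 13 lbs
Average: $34 / 13 = $2.6153... ≈ $2.62/lb

$2.62/lb


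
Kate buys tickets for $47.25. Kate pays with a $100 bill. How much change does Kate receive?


Start with the amount paid:
$100
Subtract the price:
$100 - $47.25 = $52.75

$52.75


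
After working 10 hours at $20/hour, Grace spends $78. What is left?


Calculate earnings:
10 x $20 = $200
Subtract spending:
$200 - $78 = $122

$122


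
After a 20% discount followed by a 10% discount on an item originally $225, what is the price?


First discount:
20% of $225 = $45
Price after first discount:
$225 - $45 = $180
Second discount:
10% of $180 = $18
Final price:
$180 - $18 = $162

$162


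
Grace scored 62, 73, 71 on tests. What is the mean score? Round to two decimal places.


Add the scores:
62 + 73 + 71 = 206
Divide by the number of tests:
206 / 3 = 68.6666... ≈ 68.67

68.67


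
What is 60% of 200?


Convert percentage to decimal:
60% = 0.6
Multiply:
200 x 0.6 = 120

120


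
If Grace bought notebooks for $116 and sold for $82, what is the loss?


Selling price = $82
Cost price = $116
Loss = cost price - selling price:
Loss = $116 - $82 = $34

$34


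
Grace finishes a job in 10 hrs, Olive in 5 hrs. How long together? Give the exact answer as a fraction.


Grace's rate: 1/10 of the job per hour
Olive's rate: 1/5 of the job per hour
Combined rate: 1/10 + 1/5 = 3/10 per hour
Time = 1 / (3/10) = 10/3 hours (≈ 3.33 hours)

10/3 hours


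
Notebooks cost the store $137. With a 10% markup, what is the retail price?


Calculate the markup amount:
10% of $137 = $13.70
Add to cost:
$137 + $13.70 = $150.70

$150.70


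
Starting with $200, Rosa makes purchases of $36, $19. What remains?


Add up expenses:
$36 + $19 = $55
Subtract from budget:
$200 - $55 = $145

$145


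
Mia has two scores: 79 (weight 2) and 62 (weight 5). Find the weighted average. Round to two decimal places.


Weighted sum:
2 x 79 + 5 x 62 = 468
Total weight:
2 + 5 = 7
Weighted average:
468 / 7 = 66.8571... ≈ 66.86

66.86


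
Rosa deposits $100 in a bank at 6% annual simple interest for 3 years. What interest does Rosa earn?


Use the formula I = P x R x T / 100
P x R x T = 100 x 6 x 3 = 1800
I = 1800 / 100 = $18

$18


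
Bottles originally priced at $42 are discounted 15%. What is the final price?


Calculate the discount amount:
15% of $42 = $6.30
Subtract from original:
$42 - $6.30 = $35.70

$35.70


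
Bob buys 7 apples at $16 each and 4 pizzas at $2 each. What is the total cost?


Cost of apples:
7 x $16 = $112
Cost of pizzas:
4 x $2 = $8
Add both:
$112 + $8 = $120

$120


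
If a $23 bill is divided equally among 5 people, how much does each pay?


Total bill: $23
Number of people: 5
Each pays: $23 / 5 = $4.60

$4.60


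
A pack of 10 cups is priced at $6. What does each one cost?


Total cost: $6
Number of items: 10
Unit price: $6 / 10 = $0.60

$0.60


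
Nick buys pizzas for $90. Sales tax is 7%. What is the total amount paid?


Calculate the tax:
7% of $90 = $6.30
Add tax to price:
$90 + $6.30 = $96.30

$96.30


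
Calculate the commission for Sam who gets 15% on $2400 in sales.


Convert rate to decimal:
15% = 0.15
Multiply by sales:
$2400 x 0.15 = $360

$360


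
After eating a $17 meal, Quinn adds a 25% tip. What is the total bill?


Calculate the tip:
25% of $17 = $4.25
Add tip to meal cost:
$17 + $4.25 = $21.25

$21.25


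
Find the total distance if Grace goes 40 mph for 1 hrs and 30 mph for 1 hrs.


Leg 1 distance:
40 x 1 = 40 miles
Leg 2 distance:
30 x 1 = 30 miles
Total distance:
40 + 30 = 70 miles

70 miles


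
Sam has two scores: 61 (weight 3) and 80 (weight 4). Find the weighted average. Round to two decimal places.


Weighted sum:
3 x 61 + 4 x 80 = 503
Total weight:
3 + 4 = 7
Weighted average:
503 / 7 = 71.8571... ≈ 71.86

71.86


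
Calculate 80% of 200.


Convert percentage to decimal:
80% = 0.8
Multiply:
200 x 0.8 = 160

160


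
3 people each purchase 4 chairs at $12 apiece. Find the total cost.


Cost per person:
4 x $12 = $48
Group total:
3 x $48 = $144

$144


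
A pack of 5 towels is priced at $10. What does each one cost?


Total cost: $10
Number of items: 5
Unit price: $10 / 5 = $2

$2


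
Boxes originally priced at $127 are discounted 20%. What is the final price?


Calculate the discount amount:
20% of $127 = $25.40
Subtract from original:
$127 - $25.40 = $101.60

$101.60


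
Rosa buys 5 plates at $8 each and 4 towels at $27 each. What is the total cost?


Cost of plates:
5 x $8 = $40
Cost of towels:
4 x $27 = $108
Add both:
$40 + $108 = $148

$148


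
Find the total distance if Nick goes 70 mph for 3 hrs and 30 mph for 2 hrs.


Leg 1 distance:
70 x 3 = 210 miles
Leg 2 distance:
30 x 2 = 60 miles
Total distance:
210 + 60 = 270 miles

270 miles


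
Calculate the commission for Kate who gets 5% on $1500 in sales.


Convert rate to decimal:
5% = 0.05
Multiply by sales:
$1500 x 0.05 = $75

$75


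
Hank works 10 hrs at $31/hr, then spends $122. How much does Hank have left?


Calculate earnings:
10 x $31 = $310
Subtract spending:
$310 - $122 = $188

$188


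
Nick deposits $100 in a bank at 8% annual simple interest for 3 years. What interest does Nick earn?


Use the formula I = P x R x T / 100
P x R x T = 100 x 8 x 3 = 2400
I = 2400 / 100 = $24

$24


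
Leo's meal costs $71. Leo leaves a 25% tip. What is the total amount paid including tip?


Calculate the tip:
25% of $71 = $17.75
Add tip to meal cost:
$71 + $17.75 = $88.75

$88.75


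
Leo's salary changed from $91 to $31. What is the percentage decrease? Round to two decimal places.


Find the absolute change:
|31 - 91| = 60
Divide by original and multiply by 100:
60 / 91 x 100 = 65.9340...% ≈ 65.93%

65.93%


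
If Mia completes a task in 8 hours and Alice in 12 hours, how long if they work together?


Mia's rate: 1/8 of the job per hour
Alice's rate: 1/12 of the job per hour
Combined rate: 1/8 + 1/12 = 5/24 per hour
Time = 1 / (5/24) = 24/5 = 4.8 hours

4.8 hours


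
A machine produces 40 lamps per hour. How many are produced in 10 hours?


Production rate: 40 lamps per hour
Time: 10 hours
Total: 40 x 10 = 400 lamps

400 lamps


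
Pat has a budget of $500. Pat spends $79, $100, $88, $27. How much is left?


Add up expenses:
$79 + $100 + $88 + $27 = $294
Subtract from budget:
$500 - $294 = $206

$206


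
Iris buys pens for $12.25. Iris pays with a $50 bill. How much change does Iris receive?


Start with the amount paid:
$50
Subtract the price:
$50 - $12.25 = $37.75

$37.75


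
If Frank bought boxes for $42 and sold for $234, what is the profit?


Selling price = $234
Cost price = $42
Profit = selling price - cost price:
Profit = $234 - $42 = $192

$192


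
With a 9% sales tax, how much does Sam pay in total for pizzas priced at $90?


Calculate the tax:
9% of $90 = $8.10
Add tax to price:
$90 + $8.10 = $98.10

$98.10


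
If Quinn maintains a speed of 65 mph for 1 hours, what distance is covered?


Use the formula: distance = speed x time
Speed = 65 mph, Time = 1 hours
65 x 1 = 65 miles

65 miles


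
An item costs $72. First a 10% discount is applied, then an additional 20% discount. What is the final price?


First discount:
10% of $72 = $7.20
Price after first discount:
$72 - $7.20 = $64.80
Second discount:
20% of $64.80 = $12.96
Final price:
$64.80 - $12.96 = $51.84

$51.84


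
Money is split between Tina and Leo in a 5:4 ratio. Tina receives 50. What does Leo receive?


Find the multiplier:
50 / 5 = 10
Apply to Leo's share:
4 x 10 = 40

40


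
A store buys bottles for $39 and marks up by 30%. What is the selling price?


Calculate the markup amount:
30% of $39 = $11.70
Add to cost:
$39 + $11.70 = $50.70

$50.70


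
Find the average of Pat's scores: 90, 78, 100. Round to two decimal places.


Add the scores:
90 + 78 + 100 = 268
Divide by the number of tests:
268 / 3 = 89.3333... ≈ 89.33

89.33


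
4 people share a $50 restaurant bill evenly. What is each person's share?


Total bill: $50
Number of people: 4
Each pays: $50 / 4 = $12.50

$12.50


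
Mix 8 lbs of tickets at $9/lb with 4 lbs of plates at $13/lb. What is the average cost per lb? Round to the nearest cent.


Cost of tickets:
8 x $9 = $72
Cost of plates:
4 x $13 = $52
Total cost: $72 + $52 = $124
Total weight: 12 lbs
Average: $124 / 12 = $10.3333... ≈ $10.33/lb

$10.33/lb


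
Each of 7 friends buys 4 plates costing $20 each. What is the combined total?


Cost per person:
4 x $20 = $80
Group total:
7 x $80 = $560

$560


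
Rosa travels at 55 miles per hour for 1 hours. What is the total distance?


Use the formula: distance = speed x time
Speed = 55 mph, Time = 1 hours
55 x 1 = 55 miles

55 miles


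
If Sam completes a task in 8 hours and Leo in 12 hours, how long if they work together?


Sam's rate: 1/8 of the job per hour
Leo's rate: 1/12 of the job per hour
Combined rate: 1/8 + 1/12 = 5/24 per hour
Time = 1 / (5/24) = 24/5 = 4.8 hours

4.8 hours


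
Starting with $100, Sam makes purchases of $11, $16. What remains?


Add up expenses:
$11 + $16 = $27
Subtract from budget:
$100 - $27 = $73

$73


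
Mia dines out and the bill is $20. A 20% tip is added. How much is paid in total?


Calculate the tip:
20% of $20 = $4
Add tip to meal cost:
$20 + $4 = $24

$24


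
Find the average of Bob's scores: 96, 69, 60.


Add the scores:
96 + 69 + 60 = 225
Divide by the number of tests:
225 / 3 = 75

75


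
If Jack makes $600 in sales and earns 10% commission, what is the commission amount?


Convert rate to decimal:
10% = 0.1
Multiply by sales:
$600 x 0.1 = $60

$60


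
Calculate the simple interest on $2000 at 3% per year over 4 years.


Use the formula I = P x R x T / 100
P x R x T = 2000 x 3 x 4 = 24000
I = 24000 / 100 = $240

$240


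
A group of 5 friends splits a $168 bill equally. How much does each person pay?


Total bill: $168
Number of people: 5
Each pays: $168 / 5 = $33.60

$33.60


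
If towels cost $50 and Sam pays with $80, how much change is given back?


Start with the amount paid:
$80
Subtract the price:
$80 - $50 = $30

$30


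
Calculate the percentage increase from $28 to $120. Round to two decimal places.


Find the absolute change:
|120 - 28| = 92
Divide by original and multiply by 100:
92 / 28 x 100 = 328.5714...% ≈ 328.57%

328.57%


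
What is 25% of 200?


Convert percentage to decimal:
25% = 0.25
Multiply:
200 x 0.25 = 50

50


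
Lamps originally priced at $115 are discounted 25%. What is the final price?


Calculate the discount amount:
25% of $115 = $28.75
Subtract from original:
$115 - $28.75 = $86.25

$86.25


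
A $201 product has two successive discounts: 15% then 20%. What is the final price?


First discount:
15% of $201 = $30.15
Price after first discount:
$201 - $30.15 = $170.85
Second discount:
20% of $170.85 = $34.17
Final price:
$170.85 - $34.17 = $136.68

$136.68


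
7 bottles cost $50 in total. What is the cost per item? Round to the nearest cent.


Total cost: $50
Number of items: 7
Unit price: $50 / 7 = $7.1428... ≈ $7.14

$7.14


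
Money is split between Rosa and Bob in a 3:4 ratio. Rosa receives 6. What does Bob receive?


Find the multiplier:
6 / 3 = 2
Apply to Bob's share:
4 x 2 = 8

8


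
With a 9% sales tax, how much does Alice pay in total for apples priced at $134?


Calculate the tax:
9% of $134 = $12.06
Add tax to price:
$134 + $12.06 = $146.06

$146.06


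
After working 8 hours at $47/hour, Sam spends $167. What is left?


Calculate earnings:
8 x $47 = $376
Subtract spending:
$376 - $167 = $209

$209


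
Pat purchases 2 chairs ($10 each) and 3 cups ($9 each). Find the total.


Cost of chairs:
2 x $10 = $20
Cost of cups:
3 x $9 = $27
Add both:
$20 + $27 = $47

$47


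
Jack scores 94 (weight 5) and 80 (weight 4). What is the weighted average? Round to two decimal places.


Weighted sum:
5 x 94 + 4 x 80 = 790
Total weight:
5 + 4 = 9
Weighted average:
790 / 9 = 87.7777... ≈ 87.78

87.78


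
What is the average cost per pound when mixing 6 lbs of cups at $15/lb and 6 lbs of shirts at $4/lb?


Cost of cups:
6 x $15 = $90
Cost of shirts:
6 x $4 = $24
Total cost: $90 + $24 = $114
Total weight: 12 lbs
Average: $114 / 12 = $9.50/lb

$9.50/lb


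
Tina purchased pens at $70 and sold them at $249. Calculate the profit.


Selling price = $249
Cost price = $70
Profit = selling price - cost price:
Profit = $249 - $70 = $179

$179


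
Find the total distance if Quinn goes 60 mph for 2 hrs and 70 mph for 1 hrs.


Leg 1 distance:
60 x 2 = 120 miles
Leg 2 distance:
70 x 1 = 70 miles
Total distance:
120 + 70 = 190 miles

190 miles


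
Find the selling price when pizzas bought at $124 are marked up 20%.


Calculate the markup amount:
20% of $124 = $24.80
Add to cost:
$124 + $24.80 = $148.80

$148.80


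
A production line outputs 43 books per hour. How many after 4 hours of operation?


Production rate: 43 books per hour
Time: 4 hours
Total: 43 x 4 = 172 books

172 books


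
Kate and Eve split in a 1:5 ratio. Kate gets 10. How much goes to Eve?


Find the multiplier:
10 / 1 = 10
Apply to Eve's share:
5 x 10 = 50

50


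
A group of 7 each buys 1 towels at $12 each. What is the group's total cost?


Cost per person:
1 x $12 = $12
Group total:
7 x $12 = $84

$84


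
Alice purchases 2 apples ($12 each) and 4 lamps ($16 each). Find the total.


Cost of apples:
2 x $12 = $24
Cost of lamps:
4 x $16 = $64
Add both:
$24 + $64 = $88

$88


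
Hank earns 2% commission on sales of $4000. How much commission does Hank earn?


Convert rate to decimal:
2% = 0.02
Multiply by sales:
$4000 x 0.02 = $80

$80


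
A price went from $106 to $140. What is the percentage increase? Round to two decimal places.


Find the absolute change:
|140 - 106| = 34
Divide by original and multiply by 100:
34 / 106 x 100 = 32.0754...% ≈ 32.08%

32.08%


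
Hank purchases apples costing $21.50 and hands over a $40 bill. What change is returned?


Start with the amount paid:
$40
Subtract the price:
$40 - $21.50 = $18.50

$18.50


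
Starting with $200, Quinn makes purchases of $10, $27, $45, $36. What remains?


Add up expenses:
$10 + $27 + $45 + $36 = $118
Subtract from budget:
$200 - $118 = $82

$82


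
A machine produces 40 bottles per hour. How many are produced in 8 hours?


Production rate: 40 bottles per hour
Time: 8 hours
Total: 40 x 8 = 320 bottles

320 bottles


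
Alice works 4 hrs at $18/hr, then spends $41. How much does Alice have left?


Calculate earnings:
4 x $18 = $72
Subtract spending:
$72 - $41 = $31

$31


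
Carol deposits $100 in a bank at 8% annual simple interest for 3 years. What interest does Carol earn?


Use the formula I = P x R x T / 100
P x R x T = 100 x 8 x 3 = 2400
I = 2400 / 100 = $24

$24


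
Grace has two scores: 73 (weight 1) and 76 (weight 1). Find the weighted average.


Weighted sum:
1 x 73 + 1 x 76 = 149
Total weight:
1 + 1 = 2
Weighted average:
149 / 2 = 74.5

74.5


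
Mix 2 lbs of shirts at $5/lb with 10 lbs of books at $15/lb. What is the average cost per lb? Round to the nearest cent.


Cost of shirts:
2 x $5 = $10
Cost of books:
10 x $15 = $150
Total cost: $10 + $150 = $160
Total weight: 12 lbs
Average: $160 / 12 = $13.3333... ≈ $13.33/lb

$13.33/lb


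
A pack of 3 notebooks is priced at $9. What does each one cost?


Total cost: $9
Number of items: 3
Unit price: $9 / 3 = $3

$3


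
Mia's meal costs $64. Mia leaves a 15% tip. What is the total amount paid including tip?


Calculate the tip:
15% of $64 = $9.60
Add tip to meal cost:
$64 + $9.60 = $73.60

$73.60


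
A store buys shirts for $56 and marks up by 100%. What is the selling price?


Calculate the markup amount:
100% of $56 = $56
Add to cost:
$56 + $56 = $112

$112


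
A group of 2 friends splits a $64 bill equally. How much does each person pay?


Total bill: $64
Number of people: 2
Each pays: $64 / 2 = $32

$32


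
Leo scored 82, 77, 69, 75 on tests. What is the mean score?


Add the scores:
82 + 77 + 69 + 75 = 303
Divide by the number of tests:
303 / 4 = 75.75

75.75


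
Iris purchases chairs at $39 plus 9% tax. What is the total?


Calculate the tax:
9% of $39 = $3.51
Add tax to price:
$39 + $3.51 = $42.51

$42.51


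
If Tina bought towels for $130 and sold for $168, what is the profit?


Selling price = $168
Cost price = $130
Profit = selling price - cost price:
Profit = $168 - $130 = $38

$38


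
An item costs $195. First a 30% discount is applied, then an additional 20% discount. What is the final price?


First discount:
30% of $195 = $58.50
Price after first discount:
$195 - $58.50 = $136.50
Second discount:
20% of $136.50 = $27.30
Final price:
$136.50 - $27.30 = $109.20

$109.20


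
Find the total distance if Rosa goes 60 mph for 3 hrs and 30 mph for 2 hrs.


Leg 1 distance:
60 x 3 = 180 miles
Leg 2 distance:
30 x 2 = 60 miles
Total distance:
180 + 60 = 240 miles

240 miles


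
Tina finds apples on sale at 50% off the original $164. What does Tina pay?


Calculate the discount amount:
50% of $164 = $82
Subtract from original:
$164 - $82 = $82

$82


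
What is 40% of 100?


Convert percentage to decimal:
40% = 0.4
Multiply:
100 x 0.4 = 40

40


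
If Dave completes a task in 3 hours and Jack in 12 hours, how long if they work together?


Dave's rate: 1/3 of the job per hour
Jack's rate: 1/12 of the job per hour
Combined rate: 1/3 + 1/12 = 5/12 per hour
Time = 1 / (5/12) = 12/5 = 2.4 hours

2.4 hours


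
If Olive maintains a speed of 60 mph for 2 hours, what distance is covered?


Use the formula: distance = speed x time
Speed = 60 mph, Time = 2 hours
60 x 2 = 120 miles

120 miles


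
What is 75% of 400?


Convert percentage to decimal:
75% = 0.75
Multiply:
400 x 0.75 = 300

300


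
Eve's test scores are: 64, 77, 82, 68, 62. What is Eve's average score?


Add the scores:
64 + 77 + 82 + 68 + 62 = 353
Divide by the number of tests:
353 / 5 = 70.6

70.6


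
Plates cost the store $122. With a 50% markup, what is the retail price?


Calculate the markup amount:
50% of $122 = $61
Add to cost:
$122 + $61 = $183

$183


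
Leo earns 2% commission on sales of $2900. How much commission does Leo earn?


Convert rate to decimal:
2% = 0.02
Multiply by sales:
$2900 x 0.02 = $58

$58


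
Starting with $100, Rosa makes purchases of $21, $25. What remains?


Add up expenses:
$21 + $25 = $46
Subtract from budget:
$100 - $46 = $54

$54


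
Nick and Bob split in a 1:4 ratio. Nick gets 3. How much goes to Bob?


Find the multiplier:
3 / 1 = 3
Apply to Bob's share:
4 x 3 = 12

12


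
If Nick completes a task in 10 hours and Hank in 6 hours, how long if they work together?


Nick's rate: 1/10 of the job per hour
Hank's rate: 1/6 of the job per hour
Combined rate: 1/10 + 1/6 = 4/15 per hour
Time = 1 / (4/15) = 15/4 = 3.75 hours

3.75 hours
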